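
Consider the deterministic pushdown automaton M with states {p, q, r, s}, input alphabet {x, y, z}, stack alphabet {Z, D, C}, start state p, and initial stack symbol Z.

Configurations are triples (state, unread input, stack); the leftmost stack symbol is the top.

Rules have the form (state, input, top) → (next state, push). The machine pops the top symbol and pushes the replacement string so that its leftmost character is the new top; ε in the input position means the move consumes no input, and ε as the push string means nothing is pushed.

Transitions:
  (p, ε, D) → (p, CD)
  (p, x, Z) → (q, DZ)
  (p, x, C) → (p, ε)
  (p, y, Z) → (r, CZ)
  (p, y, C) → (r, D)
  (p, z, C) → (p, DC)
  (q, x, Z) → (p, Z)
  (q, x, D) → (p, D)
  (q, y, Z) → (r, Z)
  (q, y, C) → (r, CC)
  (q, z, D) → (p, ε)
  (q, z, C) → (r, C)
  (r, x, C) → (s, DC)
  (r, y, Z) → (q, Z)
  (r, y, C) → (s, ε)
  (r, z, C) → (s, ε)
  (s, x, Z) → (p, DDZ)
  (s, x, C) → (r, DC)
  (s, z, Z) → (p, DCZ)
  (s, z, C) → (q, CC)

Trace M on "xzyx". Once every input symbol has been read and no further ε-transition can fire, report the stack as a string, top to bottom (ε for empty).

DCZ

(p, xzyx, Z)
  read x, top Z: go to q, push DZ → (q, zyx, DZ)
  read z, top D: go to p, push ε → (p, yx, Z)
  read y, top Z: go to r, push CZ → (r, x, CZ)
  read x, top C: go to s, push DC → (s, ε, DCZ)
All input consumed in state s with stack DCZ.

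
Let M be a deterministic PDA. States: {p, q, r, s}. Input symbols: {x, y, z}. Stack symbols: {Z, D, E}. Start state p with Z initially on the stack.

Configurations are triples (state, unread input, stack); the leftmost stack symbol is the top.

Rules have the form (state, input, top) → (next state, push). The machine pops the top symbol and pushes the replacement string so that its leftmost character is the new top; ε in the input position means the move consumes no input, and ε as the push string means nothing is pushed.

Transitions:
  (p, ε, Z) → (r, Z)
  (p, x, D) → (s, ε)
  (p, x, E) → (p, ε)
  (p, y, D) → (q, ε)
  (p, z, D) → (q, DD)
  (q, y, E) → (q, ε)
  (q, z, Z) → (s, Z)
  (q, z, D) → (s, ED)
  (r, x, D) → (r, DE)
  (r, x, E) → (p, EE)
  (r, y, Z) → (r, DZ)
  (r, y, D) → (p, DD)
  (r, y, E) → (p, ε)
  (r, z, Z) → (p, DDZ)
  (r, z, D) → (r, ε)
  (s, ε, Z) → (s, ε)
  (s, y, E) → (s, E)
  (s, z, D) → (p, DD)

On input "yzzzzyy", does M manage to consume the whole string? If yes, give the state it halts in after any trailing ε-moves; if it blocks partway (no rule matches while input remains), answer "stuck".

s

(p, yzzzzyy, Z) ⊢ (r, yzzzzyy, Z) ⊢ (r, zzzzyy, DZ) ⊢ (r, zzzyy, Z) ⊢ (p, zzyy, DDZ) ⊢ (q, zyy, DDDZ) ⊢ (s, yy, EDDDZ) ⊢ (s, y, EDDDZ) ⊢ (s, ε, EDDDZ)
All input consumed; M is in state s.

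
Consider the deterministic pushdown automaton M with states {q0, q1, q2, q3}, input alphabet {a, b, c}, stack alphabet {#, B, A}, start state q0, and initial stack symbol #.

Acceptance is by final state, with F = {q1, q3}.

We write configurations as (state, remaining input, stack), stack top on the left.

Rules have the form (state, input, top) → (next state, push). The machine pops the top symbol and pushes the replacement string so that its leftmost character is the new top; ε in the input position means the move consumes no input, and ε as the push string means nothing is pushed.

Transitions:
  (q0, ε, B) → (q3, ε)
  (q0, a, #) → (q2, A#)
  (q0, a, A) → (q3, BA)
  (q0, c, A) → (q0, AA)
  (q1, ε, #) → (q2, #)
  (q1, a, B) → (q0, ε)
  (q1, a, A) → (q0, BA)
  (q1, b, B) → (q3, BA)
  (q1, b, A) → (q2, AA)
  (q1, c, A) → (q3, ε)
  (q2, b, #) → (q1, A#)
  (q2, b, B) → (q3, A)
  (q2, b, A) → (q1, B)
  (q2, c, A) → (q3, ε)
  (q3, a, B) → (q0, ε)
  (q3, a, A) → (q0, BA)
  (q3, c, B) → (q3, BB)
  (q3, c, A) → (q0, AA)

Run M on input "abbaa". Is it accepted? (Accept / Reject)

(q0, abbaa, #)
  read a, top #: go to q2, push A# → (q2, bbaa, A#)
  read b, top A: go to q1, push B → (q1, baa, B#)
  read b, top B: go to q3, push BA → (q3, aa, BA#)
  read a, top B: go to q0, push ε → (q0, a, A#)
  read a, top A: go to q3, push BA → (q3, ε, BA#)
All input consumed; state q3 ∈ F.

Accept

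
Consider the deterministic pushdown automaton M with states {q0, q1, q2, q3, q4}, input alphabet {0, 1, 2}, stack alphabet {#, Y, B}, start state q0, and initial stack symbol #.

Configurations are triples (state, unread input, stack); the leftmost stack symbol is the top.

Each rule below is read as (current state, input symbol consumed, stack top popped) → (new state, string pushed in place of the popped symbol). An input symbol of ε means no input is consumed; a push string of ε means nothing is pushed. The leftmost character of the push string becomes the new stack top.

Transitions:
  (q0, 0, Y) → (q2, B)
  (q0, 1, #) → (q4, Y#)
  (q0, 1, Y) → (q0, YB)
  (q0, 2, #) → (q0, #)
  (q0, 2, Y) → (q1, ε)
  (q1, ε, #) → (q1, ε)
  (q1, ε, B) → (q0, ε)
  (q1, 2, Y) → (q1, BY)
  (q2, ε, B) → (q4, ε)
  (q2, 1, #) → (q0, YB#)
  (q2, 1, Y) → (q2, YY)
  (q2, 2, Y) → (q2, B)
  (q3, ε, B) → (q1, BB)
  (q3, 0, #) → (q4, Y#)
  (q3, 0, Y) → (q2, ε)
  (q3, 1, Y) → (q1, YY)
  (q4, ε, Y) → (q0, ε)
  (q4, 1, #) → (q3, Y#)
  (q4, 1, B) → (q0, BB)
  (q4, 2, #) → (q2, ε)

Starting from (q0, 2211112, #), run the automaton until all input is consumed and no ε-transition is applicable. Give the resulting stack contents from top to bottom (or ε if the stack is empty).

(q0, 2211112, #) ⊢ (q0, 211112, #) ⊢ (q0, 11112, #) ⊢ (q4, 1112, Y#) ⊢ (q0, 1112, #) ⊢ (q4, 112, Y#) ⊢ (q0, 112, #) ⊢ (q4, 12, Y#) ⊢ (q0, 12, #) ⊢ (q4, 2, Y#) ⊢ (q0, 2, #) ⊢ (q0, ε, #)
All input consumed in state q0 with stack #.

#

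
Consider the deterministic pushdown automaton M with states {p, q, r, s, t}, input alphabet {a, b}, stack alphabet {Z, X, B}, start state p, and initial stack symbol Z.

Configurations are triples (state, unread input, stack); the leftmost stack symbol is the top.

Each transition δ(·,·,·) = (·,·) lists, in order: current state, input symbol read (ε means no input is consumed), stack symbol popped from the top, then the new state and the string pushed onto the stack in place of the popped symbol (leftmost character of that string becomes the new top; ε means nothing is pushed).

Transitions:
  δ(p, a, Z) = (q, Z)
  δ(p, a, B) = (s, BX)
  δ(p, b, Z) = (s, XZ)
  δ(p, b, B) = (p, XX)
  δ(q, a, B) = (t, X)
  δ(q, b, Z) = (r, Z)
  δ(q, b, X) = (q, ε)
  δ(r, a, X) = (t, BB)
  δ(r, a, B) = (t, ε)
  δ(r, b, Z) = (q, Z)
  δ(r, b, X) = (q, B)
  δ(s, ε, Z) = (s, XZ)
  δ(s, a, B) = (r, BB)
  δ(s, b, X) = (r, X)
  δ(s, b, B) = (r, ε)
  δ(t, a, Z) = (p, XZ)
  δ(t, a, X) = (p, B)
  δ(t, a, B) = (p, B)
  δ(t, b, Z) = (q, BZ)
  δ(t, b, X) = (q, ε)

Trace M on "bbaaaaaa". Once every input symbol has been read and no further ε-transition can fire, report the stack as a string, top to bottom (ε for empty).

BXBZ

(p, bbaaaaaa, Z)
  read b, top Z: go to s, push XZ → (s, baaaaaa, XZ)
  read b, top X: go to r, push X → (r, aaaaaa, XZ)
  read a, top X: go to t, push BB → (t, aaaaa, BBZ)
  read a, top B: go to p, push B → (p, aaaa, BBZ)
  read a, top B: go to s, push BX → (s, aaa, BXBZ)
  read a, top B: go to r, push BB → (r, aa, BBXBZ)
  read a, top B: go to t, push ε → (t, a, BXBZ)
  read a, top B: go to p, push B → (p, ε, BXBZ)
All input consumed in state p with stack BXBZ.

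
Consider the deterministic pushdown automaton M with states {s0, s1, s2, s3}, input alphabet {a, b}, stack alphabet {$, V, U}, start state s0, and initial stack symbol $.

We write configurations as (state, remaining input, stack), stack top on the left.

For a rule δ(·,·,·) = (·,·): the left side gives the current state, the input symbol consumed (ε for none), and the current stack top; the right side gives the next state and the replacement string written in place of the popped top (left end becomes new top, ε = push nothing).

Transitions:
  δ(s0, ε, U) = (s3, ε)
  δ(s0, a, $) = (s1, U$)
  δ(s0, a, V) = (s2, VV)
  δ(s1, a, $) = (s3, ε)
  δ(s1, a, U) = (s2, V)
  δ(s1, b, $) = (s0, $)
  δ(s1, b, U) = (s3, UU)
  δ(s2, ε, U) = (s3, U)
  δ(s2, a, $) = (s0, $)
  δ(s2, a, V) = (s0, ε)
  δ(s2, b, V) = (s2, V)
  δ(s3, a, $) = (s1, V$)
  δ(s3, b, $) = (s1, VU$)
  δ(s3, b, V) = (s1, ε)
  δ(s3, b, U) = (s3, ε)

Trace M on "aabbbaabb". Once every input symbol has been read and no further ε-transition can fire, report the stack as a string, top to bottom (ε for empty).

U$

(s0, aabbbaabb, $)
  read a, top $: go to s1, push U$ → (s1, abbbaabb, U$)
  read a, top U: go to s2, push V → (s2, bbbaabb, V$)
  read b, top V: go to s2, push V → (s2, bbaabb, V$)
  read b, top V: go to s2, push V → (s2, baabb, V$)
  read b, top V: go to s2, push V → (s2, aabb, V$)
  read a, top V: go to s0, push ε → (s0, abb, $)
  read a, top $: go to s1, push U$ → (s1, bb, U$)
  read b, top U: go to s3, push UU → (s3, b, UU$)
  read b, top U: go to s3, push ε → (s3, ε, U$)
All input consumed in state s3 with stack U$.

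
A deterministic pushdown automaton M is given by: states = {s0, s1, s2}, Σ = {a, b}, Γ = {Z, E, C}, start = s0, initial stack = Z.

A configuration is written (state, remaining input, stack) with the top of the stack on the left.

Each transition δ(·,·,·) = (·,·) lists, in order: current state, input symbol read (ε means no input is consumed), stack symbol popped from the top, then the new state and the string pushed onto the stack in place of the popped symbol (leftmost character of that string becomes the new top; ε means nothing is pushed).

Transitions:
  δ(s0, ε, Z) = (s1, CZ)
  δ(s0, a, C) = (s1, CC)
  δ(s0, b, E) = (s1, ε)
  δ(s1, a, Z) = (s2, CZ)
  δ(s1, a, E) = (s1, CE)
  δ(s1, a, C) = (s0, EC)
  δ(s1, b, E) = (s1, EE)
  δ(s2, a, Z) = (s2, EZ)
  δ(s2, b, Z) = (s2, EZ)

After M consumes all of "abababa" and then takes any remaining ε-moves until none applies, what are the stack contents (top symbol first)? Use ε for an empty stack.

(s0, abababa, Z) ⊢ (s1, abababa, CZ) ⊢ (s0, bababa, ECZ) ⊢ (s1, ababa, CZ) ⊢ (s0, baba, ECZ) ⊢ (s1, aba, CZ) ⊢ (s0, ba, ECZ) ⊢ (s1, a, CZ) ⊢ (s0, ε, ECZ)
All input consumed in state s0 with stack ECZ.

ECZ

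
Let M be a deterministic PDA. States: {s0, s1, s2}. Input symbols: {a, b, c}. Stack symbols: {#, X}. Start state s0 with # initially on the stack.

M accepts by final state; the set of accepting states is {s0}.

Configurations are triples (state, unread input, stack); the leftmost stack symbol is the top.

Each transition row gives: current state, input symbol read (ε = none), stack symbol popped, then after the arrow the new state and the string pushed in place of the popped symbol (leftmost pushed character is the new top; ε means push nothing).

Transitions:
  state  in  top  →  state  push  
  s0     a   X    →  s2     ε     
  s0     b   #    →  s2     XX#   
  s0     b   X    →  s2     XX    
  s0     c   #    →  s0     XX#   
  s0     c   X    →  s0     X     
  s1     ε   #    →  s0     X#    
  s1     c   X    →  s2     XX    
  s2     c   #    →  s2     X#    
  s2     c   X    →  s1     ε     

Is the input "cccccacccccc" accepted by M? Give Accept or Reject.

(s0, cccccacccccc, #)
  read c, top #: go to s0, push XX# → (s0, ccccacccccc, XX#)
  read c, top X: go to s0, push X → (s0, cccacccccc, XX#)
  read c, top X: go to s0, push X → (s0, ccacccccc, XX#)
  read c, top X: go to s0, push X → (s0, cacccccc, XX#)
  read c, top X: go to s0, push X → (s0, acccccc, XX#)
  read a, top X: go to s2, push ε → (s2, cccccc, X#)
  read c, top X: go to s1, push ε → (s1, ccccc, #)
  ε-move, top #: go to s0, push X# → (s0, ccccc, X#)
  read c, top X: go to s0, push X → (s0, cccc, X#)
  read c, top X: go to s0, push X → (s0, ccc, X#)
  read c, top X: go to s0, push X → (s0, cc, X#)
  read c, top X: go to s0, push X → (s0, c, X#)
  read c, top X: go to s0, push X → (s0, ε, X#)
All input consumed; state s0 ∈ F.

Accept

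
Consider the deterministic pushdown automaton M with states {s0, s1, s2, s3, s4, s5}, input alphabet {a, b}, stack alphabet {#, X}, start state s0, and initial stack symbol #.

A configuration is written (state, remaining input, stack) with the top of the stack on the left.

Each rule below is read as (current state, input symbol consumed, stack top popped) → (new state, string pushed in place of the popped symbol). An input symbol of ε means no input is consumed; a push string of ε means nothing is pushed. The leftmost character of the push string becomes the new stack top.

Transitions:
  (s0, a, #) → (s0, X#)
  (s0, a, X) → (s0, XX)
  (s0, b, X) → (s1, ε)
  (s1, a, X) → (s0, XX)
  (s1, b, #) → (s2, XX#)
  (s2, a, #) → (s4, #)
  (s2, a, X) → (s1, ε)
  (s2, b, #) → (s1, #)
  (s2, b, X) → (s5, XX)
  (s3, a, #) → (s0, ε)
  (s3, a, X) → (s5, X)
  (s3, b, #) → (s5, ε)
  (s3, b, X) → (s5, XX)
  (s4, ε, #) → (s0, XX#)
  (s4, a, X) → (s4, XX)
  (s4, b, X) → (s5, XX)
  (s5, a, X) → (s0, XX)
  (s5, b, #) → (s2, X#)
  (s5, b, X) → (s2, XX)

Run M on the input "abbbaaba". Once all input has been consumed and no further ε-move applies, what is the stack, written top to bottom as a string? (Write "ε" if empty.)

XXXXX#

(s0, abbbaaba, #) ⊢ (s0, bbbaaba, X#) ⊢ (s1, bbaaba, #) ⊢ (s2, baaba, XX#) ⊢ (s5, aaba, XXX#) ⊢ (s0, aba, XXXX#) ⊢ (s0, ba, XXXXX#) ⊢ (s1, a, XXXX#) ⊢ (s0, ε, XXXXX#)
All input consumed in state s0 with stack XXXXX#.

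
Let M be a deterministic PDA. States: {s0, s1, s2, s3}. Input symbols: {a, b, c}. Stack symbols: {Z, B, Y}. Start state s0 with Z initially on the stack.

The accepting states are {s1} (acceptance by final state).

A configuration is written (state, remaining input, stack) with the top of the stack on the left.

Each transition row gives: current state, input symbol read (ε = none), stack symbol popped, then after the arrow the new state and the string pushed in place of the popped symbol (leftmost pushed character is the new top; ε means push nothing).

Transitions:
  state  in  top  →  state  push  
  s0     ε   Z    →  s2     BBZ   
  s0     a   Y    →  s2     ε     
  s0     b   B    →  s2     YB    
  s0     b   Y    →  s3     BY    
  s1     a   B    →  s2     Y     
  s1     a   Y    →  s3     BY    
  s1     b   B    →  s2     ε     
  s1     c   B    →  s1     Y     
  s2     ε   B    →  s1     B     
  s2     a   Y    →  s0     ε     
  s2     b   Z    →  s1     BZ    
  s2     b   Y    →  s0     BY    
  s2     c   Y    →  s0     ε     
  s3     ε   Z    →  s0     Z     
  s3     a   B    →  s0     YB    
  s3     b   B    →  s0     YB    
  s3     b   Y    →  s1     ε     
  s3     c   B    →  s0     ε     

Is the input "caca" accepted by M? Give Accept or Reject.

Accept

(s0, caca, Z) ⊢ (s2, caca, BBZ) ⊢ (s1, caca, BBZ) ⊢ (s1, aca, YBZ) ⊢ (s3, ca, BYBZ) ⊢ (s0, a, YBZ) ⊢ (s2, ε, BZ) ⊢ (s1, ε, BZ)
All input consumed; state s1 ∈ F.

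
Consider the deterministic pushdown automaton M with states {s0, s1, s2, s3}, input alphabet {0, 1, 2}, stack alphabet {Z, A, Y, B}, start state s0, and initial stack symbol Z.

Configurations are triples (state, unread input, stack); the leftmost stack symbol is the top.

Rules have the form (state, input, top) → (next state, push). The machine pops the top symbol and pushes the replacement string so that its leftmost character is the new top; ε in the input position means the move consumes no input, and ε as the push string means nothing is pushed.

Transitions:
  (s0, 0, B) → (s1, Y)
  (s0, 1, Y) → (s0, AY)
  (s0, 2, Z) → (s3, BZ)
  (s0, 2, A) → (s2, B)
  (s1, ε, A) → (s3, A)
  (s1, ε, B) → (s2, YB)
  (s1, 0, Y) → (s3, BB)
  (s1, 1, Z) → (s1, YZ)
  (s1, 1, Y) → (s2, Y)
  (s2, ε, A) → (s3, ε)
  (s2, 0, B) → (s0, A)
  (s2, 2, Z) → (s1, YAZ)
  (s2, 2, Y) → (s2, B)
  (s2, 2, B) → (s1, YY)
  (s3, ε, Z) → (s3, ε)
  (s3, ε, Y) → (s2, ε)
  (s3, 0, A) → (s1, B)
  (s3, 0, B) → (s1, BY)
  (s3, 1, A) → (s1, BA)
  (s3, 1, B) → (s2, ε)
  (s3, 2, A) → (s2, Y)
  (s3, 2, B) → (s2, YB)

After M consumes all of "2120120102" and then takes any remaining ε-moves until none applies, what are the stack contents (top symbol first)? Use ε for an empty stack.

BYAZ

(s0, 2120120102, Z) ⊢ (s3, 120120102, BZ) ⊢ (s2, 20120102, Z) ⊢ (s1, 0120102, YAZ) ⊢ (s3, 120102, BBAZ) ⊢ (s2, 20102, BAZ) ⊢ (s1, 0102, YYAZ) ⊢ (s3, 102, BBYAZ) ⊢ (s2, 02, BYAZ) ⊢ (s0, 2, AYAZ) ⊢ (s2, ε, BYAZ)
All input consumed in state s2 with stack BYAZ.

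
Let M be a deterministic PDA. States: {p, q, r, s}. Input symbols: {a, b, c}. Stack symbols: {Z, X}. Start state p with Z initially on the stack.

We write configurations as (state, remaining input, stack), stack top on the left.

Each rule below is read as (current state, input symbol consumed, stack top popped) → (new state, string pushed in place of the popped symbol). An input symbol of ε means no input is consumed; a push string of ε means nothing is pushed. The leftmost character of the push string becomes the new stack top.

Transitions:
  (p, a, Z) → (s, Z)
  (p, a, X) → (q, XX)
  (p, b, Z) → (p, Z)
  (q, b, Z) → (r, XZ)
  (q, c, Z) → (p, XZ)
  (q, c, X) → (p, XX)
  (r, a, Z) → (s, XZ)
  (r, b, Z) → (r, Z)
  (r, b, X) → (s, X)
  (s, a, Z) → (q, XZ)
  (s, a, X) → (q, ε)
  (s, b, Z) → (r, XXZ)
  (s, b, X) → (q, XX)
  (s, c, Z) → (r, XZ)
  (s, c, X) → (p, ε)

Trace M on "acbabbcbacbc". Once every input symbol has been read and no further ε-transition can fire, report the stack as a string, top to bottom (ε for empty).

Z

(p, acbabbcbacbc, Z)
  read a, top Z: go to s, push Z → (s, cbabbcbacbc, Z)
  read c, top Z: go to r, push XZ → (r, babbcbacbc, XZ)
  read b, top X: go to s, push X → (s, abbcbacbc, XZ)
  read a, top X: go to q, push ε → (q, bbcbacbc, Z)
  read b, top Z: go to r, push XZ → (r, bcbacbc, XZ)
  read b, top X: go to s, push X → (s, cbacbc, XZ)
  read c, top X: go to p, push ε → (p, bacbc, Z)
  read b, top Z: go to p, push Z → (p, acbc, Z)
  read a, top Z: go to s, push Z → (s, cbc, Z)
  read c, top Z: go to r, push XZ → (r, bc, XZ)
  read b, top X: go to s, push X → (s, c, XZ)
  read c, top X: go to p, push ε → (p, ε, Z)
All input consumed in state p with stack Z.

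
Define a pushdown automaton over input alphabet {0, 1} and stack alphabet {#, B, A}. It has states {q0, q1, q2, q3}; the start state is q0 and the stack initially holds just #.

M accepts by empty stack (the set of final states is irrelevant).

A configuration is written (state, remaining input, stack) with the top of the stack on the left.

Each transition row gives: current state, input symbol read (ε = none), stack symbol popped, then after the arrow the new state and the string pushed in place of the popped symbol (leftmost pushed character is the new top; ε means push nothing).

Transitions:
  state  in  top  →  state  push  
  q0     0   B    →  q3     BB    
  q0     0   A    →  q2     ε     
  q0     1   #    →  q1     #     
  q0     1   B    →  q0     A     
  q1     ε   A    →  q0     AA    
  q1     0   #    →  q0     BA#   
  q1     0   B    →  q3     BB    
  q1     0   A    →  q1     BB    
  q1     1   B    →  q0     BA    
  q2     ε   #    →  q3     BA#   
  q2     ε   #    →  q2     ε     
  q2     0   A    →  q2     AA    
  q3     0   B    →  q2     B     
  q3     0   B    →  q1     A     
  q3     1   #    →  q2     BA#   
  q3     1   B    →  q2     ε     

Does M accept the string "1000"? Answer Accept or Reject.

No computation consumes all input and empties the stack.

Reject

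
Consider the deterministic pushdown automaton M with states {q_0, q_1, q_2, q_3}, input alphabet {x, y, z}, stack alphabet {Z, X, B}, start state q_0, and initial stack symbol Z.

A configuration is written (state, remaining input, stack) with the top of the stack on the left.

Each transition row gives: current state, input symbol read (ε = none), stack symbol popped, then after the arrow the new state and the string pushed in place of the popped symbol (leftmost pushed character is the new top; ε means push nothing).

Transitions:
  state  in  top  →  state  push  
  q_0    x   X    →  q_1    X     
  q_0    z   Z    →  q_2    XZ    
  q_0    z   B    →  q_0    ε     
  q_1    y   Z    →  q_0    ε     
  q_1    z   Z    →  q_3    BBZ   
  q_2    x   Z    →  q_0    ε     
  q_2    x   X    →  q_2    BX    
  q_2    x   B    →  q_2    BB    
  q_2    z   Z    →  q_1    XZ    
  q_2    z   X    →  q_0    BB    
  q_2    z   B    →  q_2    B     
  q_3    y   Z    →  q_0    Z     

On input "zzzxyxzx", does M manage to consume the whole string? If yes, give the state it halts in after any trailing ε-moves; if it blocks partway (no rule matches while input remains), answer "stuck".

stuck

(q_0, zzzxyxzx, Z) ⊢ (q_2, zzxyxzx, XZ) ⊢ (q_0, zxyxzx, BBZ) ⊢ (q_0, xyxzx, BZ)
No transition for (q_0, x, top B); M blocks with input xyxzx remaining.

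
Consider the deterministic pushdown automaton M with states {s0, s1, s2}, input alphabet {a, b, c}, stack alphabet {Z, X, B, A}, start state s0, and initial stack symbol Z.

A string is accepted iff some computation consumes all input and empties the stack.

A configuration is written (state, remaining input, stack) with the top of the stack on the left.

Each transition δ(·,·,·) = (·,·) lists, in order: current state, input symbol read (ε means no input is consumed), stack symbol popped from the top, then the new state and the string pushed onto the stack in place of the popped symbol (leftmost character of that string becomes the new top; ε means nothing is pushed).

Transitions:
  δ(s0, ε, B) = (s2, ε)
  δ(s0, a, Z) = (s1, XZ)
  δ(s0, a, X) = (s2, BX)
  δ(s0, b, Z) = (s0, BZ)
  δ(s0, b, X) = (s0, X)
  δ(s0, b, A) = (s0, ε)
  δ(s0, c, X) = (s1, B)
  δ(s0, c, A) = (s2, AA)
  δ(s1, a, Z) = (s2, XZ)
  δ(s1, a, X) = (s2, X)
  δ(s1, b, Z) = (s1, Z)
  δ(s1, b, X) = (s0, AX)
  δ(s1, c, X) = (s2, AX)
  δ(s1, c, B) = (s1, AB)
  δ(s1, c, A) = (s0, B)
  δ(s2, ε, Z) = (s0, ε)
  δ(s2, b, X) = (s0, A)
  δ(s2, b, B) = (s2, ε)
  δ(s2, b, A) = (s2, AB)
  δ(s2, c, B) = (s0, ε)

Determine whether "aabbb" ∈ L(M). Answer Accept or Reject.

(s0, aabbb, Z)
  read a, top Z: go to s1, push XZ → (s1, abbb, XZ)
  read a, top X: go to s2, push X → (s2, bbb, XZ)
  read b, top X: go to s0, push A → (s0, bb, AZ)
  read b, top A: go to s0, push ε → (s0, b, Z)
  read b, top Z: go to s0, push BZ → (s0, ε, BZ)
  ε-move, top B: go to s2, push ε → (s2, ε, Z)
  ε-move, top Z: go to s0, push ε → (s0, ε, ε)
All input consumed and the stack is empty.

Accept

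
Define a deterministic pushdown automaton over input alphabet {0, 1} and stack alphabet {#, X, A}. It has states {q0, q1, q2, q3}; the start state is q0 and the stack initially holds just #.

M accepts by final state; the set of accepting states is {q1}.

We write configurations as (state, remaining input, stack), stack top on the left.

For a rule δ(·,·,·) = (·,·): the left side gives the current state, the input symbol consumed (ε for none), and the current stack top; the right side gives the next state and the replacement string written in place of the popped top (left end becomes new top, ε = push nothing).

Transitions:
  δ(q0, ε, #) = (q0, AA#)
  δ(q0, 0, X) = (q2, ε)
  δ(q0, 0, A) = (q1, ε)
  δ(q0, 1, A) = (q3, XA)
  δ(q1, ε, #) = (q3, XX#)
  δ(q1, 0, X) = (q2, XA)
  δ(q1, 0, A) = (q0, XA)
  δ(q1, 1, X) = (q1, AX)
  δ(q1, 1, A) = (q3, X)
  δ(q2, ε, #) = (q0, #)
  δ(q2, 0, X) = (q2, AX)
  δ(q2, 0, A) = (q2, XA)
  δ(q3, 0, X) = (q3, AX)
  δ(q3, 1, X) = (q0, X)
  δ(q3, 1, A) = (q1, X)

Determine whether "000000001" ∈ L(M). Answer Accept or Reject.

Reject

(q0, 000000001, #)
  ε-move, top #: go to q0, push AA# → (q0, 000000001, AA#)
  read 0, top A: go to q1, push ε → (q1, 00000001, A#)
  read 0, top A: go to q0, push XA → (q0, 0000001, XA#)
  read 0, top X: go to q2, push ε → (q2, 000001, A#)
  read 0, top A: go to q2, push XA → (q2, 00001, XA#)
  read 0, top X: go to q2, push AX → (q2, 0001, AXA#)
  read 0, top A: go to q2, push XA → (q2, 001, XAXA#)
  read 0, top X: go to q2, push AX → (q2, 01, AXAXA#)
  read 0, top A: go to q2, push XA → (q2, 1, XAXAXA#)
No transition applies at (q2, 1, XAXAXA#); input not fully consumed.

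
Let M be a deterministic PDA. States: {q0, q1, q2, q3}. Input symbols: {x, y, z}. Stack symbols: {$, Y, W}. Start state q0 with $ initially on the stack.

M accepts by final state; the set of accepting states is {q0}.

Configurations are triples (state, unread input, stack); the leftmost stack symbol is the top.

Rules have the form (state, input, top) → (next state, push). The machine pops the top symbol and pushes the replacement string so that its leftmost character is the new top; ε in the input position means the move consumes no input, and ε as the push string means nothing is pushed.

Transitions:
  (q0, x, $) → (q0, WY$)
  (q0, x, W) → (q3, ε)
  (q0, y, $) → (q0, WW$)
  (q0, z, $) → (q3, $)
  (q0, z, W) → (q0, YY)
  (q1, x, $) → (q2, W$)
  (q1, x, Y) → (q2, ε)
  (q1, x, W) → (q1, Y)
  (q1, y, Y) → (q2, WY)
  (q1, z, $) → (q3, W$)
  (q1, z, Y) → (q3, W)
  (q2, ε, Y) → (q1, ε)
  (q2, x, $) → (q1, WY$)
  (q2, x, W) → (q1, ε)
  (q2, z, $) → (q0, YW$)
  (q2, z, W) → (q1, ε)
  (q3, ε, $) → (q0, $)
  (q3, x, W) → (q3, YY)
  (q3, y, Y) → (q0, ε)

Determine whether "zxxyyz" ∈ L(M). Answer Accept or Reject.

(q0, zxxyyz, $) ⊢ (q3, xxyyz, $) ⊢ (q0, xxyyz, $) ⊢ (q0, xyyz, WY$) ⊢ (q3, yyz, Y$) ⊢ (q0, yz, $) ⊢ (q0, z, WW$) ⊢ (q0, ε, YYW$)
All input consumed; state q0 ∈ F.

Accept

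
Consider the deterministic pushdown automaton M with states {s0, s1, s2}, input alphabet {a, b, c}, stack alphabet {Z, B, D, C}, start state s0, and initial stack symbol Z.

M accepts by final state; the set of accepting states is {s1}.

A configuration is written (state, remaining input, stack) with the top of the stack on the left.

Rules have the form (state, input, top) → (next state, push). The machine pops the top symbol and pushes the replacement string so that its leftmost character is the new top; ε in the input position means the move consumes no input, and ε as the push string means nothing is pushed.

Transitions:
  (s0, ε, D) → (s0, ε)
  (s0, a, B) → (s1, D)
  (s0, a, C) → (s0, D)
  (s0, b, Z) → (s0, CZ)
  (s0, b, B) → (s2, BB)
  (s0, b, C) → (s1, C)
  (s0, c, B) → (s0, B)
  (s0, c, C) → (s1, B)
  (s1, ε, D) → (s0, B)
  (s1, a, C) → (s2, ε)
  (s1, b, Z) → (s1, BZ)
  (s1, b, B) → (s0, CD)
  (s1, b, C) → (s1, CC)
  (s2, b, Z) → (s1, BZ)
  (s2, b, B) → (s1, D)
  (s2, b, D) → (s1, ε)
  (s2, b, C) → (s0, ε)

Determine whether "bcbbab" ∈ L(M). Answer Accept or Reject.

(s0, bcbbab, Z)
  read b, top Z: go to s0, push CZ → (s0, cbbab, CZ)
  read c, top C: go to s1, push B → (s1, bbab, BZ)
  read b, top B: go to s0, push CD → (s0, bab, CDZ)
  read b, top C: go to s1, push C → (s1, ab, CDZ)
  read a, top C: go to s2, push ε → (s2, b, DZ)
  read b, top D: go to s1, push ε → (s1, ε, Z)
All input consumed; state s1 ∈ F.

Accept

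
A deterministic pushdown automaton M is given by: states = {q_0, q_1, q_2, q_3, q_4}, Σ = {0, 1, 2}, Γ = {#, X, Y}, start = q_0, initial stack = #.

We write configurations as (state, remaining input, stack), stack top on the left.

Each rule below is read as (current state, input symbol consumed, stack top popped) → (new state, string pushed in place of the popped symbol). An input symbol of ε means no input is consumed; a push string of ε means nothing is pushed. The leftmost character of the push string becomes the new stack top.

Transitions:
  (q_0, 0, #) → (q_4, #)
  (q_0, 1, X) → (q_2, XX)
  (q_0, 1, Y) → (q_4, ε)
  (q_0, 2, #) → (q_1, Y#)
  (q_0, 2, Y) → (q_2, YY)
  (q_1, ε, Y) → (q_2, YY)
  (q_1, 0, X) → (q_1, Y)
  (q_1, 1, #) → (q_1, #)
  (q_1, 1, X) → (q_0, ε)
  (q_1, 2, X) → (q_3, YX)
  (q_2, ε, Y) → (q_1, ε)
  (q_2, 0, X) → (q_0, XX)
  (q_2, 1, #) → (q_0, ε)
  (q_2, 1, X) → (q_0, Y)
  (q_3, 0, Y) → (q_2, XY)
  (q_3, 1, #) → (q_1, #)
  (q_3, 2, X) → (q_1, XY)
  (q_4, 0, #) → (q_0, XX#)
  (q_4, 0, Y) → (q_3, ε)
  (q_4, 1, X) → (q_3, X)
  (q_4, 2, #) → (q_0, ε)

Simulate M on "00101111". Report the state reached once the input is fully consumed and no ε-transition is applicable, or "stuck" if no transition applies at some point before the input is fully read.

q_3

(q_0, 00101111, #) ⊢ (q_4, 0101111, #) ⊢ (q_0, 101111, XX#) ⊢ (q_2, 01111, XXX#) ⊢ (q_0, 1111, XXXX#) ⊢ (q_2, 111, XXXXX#) ⊢ (q_0, 11, YXXXX#) ⊢ (q_4, 1, XXXX#) ⊢ (q_3, ε, XXXX#)
All input consumed; M is in state q_3.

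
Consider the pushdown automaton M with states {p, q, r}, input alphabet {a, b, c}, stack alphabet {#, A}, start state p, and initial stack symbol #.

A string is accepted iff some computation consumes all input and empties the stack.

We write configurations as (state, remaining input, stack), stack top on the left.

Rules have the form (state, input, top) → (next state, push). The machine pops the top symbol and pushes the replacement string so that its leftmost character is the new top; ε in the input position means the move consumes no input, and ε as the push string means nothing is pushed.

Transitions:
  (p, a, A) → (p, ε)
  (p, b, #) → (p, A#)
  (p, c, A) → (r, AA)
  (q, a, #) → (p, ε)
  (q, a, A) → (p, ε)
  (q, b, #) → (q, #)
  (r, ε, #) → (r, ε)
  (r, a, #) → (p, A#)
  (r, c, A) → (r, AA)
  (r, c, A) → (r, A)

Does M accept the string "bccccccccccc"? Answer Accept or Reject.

Reject

No computation consumes all input and empties the stack.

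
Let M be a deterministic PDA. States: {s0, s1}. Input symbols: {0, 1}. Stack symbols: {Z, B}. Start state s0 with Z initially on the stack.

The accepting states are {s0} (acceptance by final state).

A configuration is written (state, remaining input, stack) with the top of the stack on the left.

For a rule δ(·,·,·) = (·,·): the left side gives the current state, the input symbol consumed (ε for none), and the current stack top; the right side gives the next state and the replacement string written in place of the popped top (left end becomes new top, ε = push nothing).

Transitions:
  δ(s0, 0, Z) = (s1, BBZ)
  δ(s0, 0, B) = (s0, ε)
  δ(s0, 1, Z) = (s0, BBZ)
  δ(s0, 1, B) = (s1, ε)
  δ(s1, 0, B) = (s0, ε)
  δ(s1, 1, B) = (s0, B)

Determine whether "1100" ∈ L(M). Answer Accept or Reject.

Reject

(s0, 1100, Z)
  read 1, top Z: go to s0, push BBZ → (s0, 100, BBZ)
  read 1, top B: go to s1, push ε → (s1, 00, BZ)
  read 0, top B: go to s0, push ε → (s0, 0, Z)
  read 0, top Z: go to s1, push BBZ → (s1, ε, BBZ)
All input consumed; state s1 ∉ F and no further ε-move applies.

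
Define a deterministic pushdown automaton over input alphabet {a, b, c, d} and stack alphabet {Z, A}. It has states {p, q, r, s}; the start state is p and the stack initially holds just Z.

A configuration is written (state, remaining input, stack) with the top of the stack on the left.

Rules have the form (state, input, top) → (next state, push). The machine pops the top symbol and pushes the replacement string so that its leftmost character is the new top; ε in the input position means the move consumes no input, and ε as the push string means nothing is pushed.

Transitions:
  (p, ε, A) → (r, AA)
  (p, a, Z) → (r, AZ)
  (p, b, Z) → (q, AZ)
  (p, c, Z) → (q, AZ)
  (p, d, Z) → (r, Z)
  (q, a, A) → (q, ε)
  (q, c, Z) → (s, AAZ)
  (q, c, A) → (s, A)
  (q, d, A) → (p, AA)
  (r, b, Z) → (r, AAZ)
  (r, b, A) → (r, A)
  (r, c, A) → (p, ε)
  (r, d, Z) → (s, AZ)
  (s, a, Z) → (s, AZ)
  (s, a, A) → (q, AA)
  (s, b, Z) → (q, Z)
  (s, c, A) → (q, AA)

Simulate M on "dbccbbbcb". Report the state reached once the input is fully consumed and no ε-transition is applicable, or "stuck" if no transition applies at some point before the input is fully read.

(p, dbccbbbcb, Z) ⊢ (r, bccbbbcb, Z) ⊢ (r, ccbbbcb, AAZ) ⊢ (p, cbbbcb, AZ) ⊢ (r, cbbbcb, AAZ) ⊢ (p, bbbcb, AZ) ⊢ (r, bbbcb, AAZ) ⊢ (r, bbcb, AAZ) ⊢ (r, bcb, AAZ) ⊢ (r, cb, AAZ) ⊢ (p, b, AZ) ⊢ (r, b, AAZ) ⊢ (r, ε, AAZ)
All input consumed; M is in state r.

r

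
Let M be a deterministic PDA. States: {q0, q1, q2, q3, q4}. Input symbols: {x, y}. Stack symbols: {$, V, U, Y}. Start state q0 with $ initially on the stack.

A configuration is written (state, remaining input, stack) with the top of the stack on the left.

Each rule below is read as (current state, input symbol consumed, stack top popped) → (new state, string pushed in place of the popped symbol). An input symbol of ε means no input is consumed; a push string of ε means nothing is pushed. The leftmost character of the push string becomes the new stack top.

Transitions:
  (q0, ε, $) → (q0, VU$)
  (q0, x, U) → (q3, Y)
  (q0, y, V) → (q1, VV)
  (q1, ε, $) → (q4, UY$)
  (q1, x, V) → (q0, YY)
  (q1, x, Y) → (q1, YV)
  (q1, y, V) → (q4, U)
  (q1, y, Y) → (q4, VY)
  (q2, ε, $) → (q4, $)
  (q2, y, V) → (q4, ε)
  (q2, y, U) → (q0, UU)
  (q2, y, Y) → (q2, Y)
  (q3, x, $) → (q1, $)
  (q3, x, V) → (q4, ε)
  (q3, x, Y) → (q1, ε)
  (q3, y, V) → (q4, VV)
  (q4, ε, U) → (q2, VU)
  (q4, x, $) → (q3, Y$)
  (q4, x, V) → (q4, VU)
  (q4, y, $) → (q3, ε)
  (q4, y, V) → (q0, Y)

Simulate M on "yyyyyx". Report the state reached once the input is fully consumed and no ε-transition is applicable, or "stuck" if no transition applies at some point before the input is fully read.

stuck

(q0, yyyyyx, $)
  ε-move, top $: go to q0, push VU$ → (q0, yyyyyx, VU$)
  read y, top V: go to q1, push VV → (q1, yyyyx, VVU$)
  read y, top V: go to q4, push U → (q4, yyyx, UVU$)
  ε-move, top U: go to q2, push VU → (q2, yyyx, VUVU$)
  read y, top V: go to q4, push ε → (q4, yyx, UVU$)
  ε-move, top U: go to q2, push VU → (q2, yyx, VUVU$)
  read y, top V: go to q4, push ε → (q4, yx, UVU$)
  ε-move, top U: go to q2, push VU → (q2, yx, VUVU$)
  read y, top V: go to q4, push ε → (q4, x, UVU$)
  ε-move, top U: go to q2, push VU → (q2, x, VUVU$)
No transition for (q2, x, top V); M blocks with input x remaining.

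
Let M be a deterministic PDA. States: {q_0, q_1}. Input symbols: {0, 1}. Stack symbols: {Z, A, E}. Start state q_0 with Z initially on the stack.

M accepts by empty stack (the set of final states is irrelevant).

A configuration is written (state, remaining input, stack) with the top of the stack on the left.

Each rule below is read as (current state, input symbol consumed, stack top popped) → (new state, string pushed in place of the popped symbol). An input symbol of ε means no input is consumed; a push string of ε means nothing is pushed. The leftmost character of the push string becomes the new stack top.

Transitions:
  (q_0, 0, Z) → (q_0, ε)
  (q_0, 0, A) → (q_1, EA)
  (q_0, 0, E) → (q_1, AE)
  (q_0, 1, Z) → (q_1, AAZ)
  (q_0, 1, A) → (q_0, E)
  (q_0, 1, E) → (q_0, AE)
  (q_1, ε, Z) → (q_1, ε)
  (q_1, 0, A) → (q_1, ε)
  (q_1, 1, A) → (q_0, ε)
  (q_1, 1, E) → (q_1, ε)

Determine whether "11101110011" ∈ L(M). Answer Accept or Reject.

(q_0, 11101110011, Z)
  read 1, top Z: go to q_1, push AAZ → (q_1, 1101110011, AAZ)
  read 1, top A: go to q_0, push ε → (q_0, 101110011, AZ)
  read 1, top A: go to q_0, push E → (q_0, 01110011, EZ)
  read 0, top E: go to q_1, push AE → (q_1, 1110011, AEZ)
  read 1, top A: go to q_0, push ε → (q_0, 110011, EZ)
  read 1, top E: go to q_0, push AE → (q_0, 10011, AEZ)
  read 1, top A: go to q_0, push E → (q_0, 0011, EEZ)
  read 0, top E: go to q_1, push AE → (q_1, 011, AEEZ)
  read 0, top A: go to q_1, push ε → (q_1, 11, EEZ)
  read 1, top E: go to q_1, push ε → (q_1, 1, EZ)
  read 1, top E: go to q_1, push ε → (q_1, ε, Z)
  ε-move, top Z: go to q_1, push ε → (q_1, ε, ε)
All input consumed and the stack is empty.

Accept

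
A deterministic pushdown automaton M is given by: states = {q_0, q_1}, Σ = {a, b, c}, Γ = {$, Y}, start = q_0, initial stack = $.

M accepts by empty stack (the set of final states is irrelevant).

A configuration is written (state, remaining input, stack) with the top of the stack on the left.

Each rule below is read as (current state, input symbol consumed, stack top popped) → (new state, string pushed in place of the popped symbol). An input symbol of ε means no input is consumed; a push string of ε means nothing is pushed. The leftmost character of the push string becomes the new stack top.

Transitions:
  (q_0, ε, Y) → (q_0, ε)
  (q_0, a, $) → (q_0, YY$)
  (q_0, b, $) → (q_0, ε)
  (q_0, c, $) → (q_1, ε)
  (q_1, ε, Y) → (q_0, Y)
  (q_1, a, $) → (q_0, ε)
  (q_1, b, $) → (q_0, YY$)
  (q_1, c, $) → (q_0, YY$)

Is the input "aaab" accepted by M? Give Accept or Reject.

Accept

(q_0, aaab, $)
  read a, top $: go to q_0, push YY$ → (q_0, aab, YY$)
  ε-move, top Y: go to q_0, push ε → (q_0, aab, Y$)
  ε-move, top Y: go to q_0, push ε → (q_0, aab, $)
  read a, top $: go to q_0, push YY$ → (q_0, ab, YY$)
  ε-move, top Y: go to q_0, push ε → (q_0, ab, Y$)
  ε-move, top Y: go to q_0, push ε → (q_0, ab, $)
  read a, top $: go to q_0, push YY$ → (q_0, b, YY$)
  ε-move, top Y: go to q_0, push ε → (q_0, b, Y$)
  ε-move, top Y: go to q_0, push ε → (q_0, b, $)
  read b, top $: go to q_0, push ε → (q_0, ε, ε)
All input consumed and the stack is empty.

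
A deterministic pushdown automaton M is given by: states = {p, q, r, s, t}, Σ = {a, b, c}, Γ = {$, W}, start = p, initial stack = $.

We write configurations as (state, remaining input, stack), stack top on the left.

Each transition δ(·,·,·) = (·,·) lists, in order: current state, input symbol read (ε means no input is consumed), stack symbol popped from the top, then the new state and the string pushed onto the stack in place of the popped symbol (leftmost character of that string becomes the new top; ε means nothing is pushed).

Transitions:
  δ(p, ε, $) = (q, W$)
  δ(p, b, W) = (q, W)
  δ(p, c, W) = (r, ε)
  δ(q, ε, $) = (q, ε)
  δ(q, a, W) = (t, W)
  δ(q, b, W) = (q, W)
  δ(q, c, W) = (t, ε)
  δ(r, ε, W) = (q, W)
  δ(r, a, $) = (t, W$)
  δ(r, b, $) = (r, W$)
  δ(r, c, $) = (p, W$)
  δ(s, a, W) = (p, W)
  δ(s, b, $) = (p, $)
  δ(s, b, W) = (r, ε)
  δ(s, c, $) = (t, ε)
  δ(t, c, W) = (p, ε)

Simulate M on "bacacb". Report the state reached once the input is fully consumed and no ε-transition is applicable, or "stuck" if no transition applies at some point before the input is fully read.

(p, bacacb, $)
  ε-move, top $: go to q, push W$ → (q, bacacb, W$)
  read b, top W: go to q, push W → (q, acacb, W$)
  read a, top W: go to t, push W → (t, cacb, W$)
  read c, top W: go to p, push ε → (p, acb, $)
  ε-move, top $: go to q, push W$ → (q, acb, W$)
  read a, top W: go to t, push W → (t, cb, W$)
  read c, top W: go to p, push ε → (p, b, $)
  ε-move, top $: go to q, push W$ → (q, b, W$)
  read b, top W: go to q, push W → (q, ε, W$)
All input consumed; M is in state q.

q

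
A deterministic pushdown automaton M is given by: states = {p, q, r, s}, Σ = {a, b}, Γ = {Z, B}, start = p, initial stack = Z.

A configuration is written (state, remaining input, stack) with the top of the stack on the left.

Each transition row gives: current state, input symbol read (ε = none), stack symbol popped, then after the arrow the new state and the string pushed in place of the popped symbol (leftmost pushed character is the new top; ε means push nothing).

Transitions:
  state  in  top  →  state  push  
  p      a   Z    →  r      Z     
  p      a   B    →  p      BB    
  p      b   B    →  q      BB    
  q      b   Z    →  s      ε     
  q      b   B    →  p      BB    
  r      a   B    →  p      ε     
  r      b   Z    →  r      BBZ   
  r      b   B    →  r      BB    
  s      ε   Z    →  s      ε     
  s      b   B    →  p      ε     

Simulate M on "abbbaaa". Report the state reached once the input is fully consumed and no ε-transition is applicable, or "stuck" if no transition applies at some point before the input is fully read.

p

(p, abbbaaa, Z) ⊢ (r, bbbaaa, Z) ⊢ (r, bbaaa, BBZ) ⊢ (r, baaa, BBBZ) ⊢ (r, aaa, BBBBZ) ⊢ (p, aa, BBBZ) ⊢ (p, a, BBBBZ) ⊢ (p, ε, BBBBBZ)
All input consumed; M is in state p.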